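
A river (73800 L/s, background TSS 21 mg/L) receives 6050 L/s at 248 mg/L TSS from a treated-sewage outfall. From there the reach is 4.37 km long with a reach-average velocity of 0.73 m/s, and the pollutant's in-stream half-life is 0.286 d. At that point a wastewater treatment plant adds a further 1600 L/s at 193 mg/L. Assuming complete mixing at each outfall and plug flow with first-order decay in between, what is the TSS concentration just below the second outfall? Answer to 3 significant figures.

Mass balance: C = (73800·21.00 + 6050·248.0) / 79850 = 3050000/79850 = 38.20 mg/L; combined flow 79850 L/s.
Travel time t = 4.37·1000 / 0.73 = 5986 s = 1.663 h.
Half-life 0.286 d → k = ln 2 / 0.286 = 2.424 d⁻¹.
First-order decay: C = 38.20·exp(−k·t) = 38.20·0.8454 = 32.29 mg/L.
At the second outfall, C = (79850·32.29 + 1600·193.0) / (79850 + 1600) = 35.45 mg/L.

35.5 mg/L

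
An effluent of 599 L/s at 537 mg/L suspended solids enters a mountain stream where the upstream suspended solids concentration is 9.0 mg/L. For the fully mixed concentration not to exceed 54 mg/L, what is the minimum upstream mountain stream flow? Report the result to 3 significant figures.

6430 L/s

Set C_mix = 54: (Q·9.000 + 599.0·537.0) / (Q + 599.0) = 54
→ Q = 599.0·(537.0 − 54)/(54 − 9.000) = 6429 L/s.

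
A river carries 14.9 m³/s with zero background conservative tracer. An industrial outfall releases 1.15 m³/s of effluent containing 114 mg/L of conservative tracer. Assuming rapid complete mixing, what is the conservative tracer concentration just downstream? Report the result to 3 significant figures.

Flow-weighted average: C = (14.90·0 + 1.150·114.0) / 16.05 = 131.1/16.05 = 8.168 mg/L.

8.17 mg/L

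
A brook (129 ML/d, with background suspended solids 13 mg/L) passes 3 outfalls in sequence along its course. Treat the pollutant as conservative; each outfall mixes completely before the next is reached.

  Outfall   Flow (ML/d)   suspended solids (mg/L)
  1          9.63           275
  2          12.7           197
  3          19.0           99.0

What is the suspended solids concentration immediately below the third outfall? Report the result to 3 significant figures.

51.1 mg/L

Below outfall 1: Q → 138.6 ML/d, C = (129.0·13.00 + 9.630·275.0)/138.6 = 31.20 mg/L.
Below outfall 2: Q → 151.3 ML/d, C = (138.6·31.20 + 12.70·197.0)/151.3 = 45.11 mg/L.
Below outfall 3: Q → 170.3 ML/d, C = (151.3·45.11 + 19.00·99.00)/170.3 = 51.13 mg/L.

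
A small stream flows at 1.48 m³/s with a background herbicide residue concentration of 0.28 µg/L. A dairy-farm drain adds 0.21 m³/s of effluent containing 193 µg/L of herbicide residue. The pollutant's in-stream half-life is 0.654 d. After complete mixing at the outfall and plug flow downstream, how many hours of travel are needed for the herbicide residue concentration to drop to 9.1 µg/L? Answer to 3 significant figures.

22.2 h

Flow-weighted average: C = (1.480·0.2800 + 0.2100·193.0) / 1.690 = 40.94/1.690 = 24.23 µg/L.
Half-life 0.654 d → k = ln 2 / 0.654 = 1.060 d⁻¹.
24.23·exp(−k·t) = 9.1 → t = ln(24.23/9.1)/k = 79830 s = 22.17 h.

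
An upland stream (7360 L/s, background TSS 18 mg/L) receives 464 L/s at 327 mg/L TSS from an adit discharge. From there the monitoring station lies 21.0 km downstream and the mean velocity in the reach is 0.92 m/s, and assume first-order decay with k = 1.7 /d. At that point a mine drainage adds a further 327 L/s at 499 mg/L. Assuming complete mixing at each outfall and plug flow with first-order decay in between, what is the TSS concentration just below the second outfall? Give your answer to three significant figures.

42.3 mg/L

Flow-weighted average: C = (7360·18.00 + 464.0·327.0) / 7824 = 284200/7824 = 36.33 mg/L; combined flow 7824 L/s.
Travel time t = 21.0·1000 / 0.92 = 22830 s = 6.341 h.
Decay over the reach: 36.33·exp(−kt) = 36.33·0.6382 = 23.18 mg/L.
Second outfall: C = (7824·23.18 + 327.0·499.0)/8151 = 42.27 mg/L.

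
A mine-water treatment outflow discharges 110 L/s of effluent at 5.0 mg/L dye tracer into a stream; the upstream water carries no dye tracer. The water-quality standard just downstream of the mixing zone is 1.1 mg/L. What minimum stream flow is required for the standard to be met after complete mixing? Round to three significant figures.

390 L/s

Set C_mix = 1.1: (Q·0 + 110.0·5.000) / (Q + 110.0) = 1.1
→ Q = 110.0·(5.000 − 1.1)/(1.1 − 0) = 390.0 L/s.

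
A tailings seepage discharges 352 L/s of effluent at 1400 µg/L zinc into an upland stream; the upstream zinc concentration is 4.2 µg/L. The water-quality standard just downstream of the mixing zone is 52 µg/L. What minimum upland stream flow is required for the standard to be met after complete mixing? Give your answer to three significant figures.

9930 L/s

Set C_mix = 52: (Q·4.200 + 352.0·1400) / (Q + 352.0) = 52
→ Q = 352.0·(1400 − 52)/(52 − 4.200) = 9927 L/s.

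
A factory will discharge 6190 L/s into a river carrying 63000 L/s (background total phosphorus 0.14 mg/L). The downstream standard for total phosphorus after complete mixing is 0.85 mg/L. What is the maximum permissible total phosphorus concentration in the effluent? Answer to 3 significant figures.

8.08 mg/L

At the limit, (Qr·Cr + Qe·Cₑ)/(Qr + Qe) = 0.85:
Cₑ = (69190·0.85 − 63000·0.1400) / 6190 = 8.076 mg/L.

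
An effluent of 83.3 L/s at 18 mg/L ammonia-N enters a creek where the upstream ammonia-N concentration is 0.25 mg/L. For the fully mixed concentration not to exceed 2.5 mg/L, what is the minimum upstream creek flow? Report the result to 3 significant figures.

574 L/s

Set C_mix = 2.5: (Q·0.2500 + 83.30·18.00) / (Q + 83.30) = 2.5
→ Q = 83.30·(18.00 − 2.5)/(2.5 − 0.2500) = 573.8 L/s.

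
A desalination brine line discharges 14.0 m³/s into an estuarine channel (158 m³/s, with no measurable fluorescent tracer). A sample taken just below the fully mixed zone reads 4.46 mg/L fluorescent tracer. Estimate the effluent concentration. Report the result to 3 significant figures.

54.8 mg/L

Mass balance: 158.0·0 + 14.00·Cₑ = 172.0·4.460
→ Cₑ = (172.0·4.460 − 158.0·0) / 14.00 = 54.79 mg/L.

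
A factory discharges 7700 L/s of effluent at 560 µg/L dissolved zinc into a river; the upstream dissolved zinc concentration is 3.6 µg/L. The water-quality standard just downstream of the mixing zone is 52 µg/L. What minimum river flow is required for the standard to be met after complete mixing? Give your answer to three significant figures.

Set C_mix = 52: (Q·3.600 + 7700·560.0) / (Q + 7700) = 52
→ Q = 7700·(560.0 − 52)/(52 − 3.600) = 80820 L/s.

80800 L/s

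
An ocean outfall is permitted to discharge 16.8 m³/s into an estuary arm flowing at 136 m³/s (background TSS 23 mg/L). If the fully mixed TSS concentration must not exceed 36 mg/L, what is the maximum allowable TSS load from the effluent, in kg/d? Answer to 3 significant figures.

205000 kg/d

Mass balance at the limit: 136.0·23.00 + 16.80·Cₑ = 152.8·36 → Cₑ = 141.2 mg/L.
Load = 16.80 m³/s × 141.2 g/m³ × 86 400 s/d = 205000 kg/d.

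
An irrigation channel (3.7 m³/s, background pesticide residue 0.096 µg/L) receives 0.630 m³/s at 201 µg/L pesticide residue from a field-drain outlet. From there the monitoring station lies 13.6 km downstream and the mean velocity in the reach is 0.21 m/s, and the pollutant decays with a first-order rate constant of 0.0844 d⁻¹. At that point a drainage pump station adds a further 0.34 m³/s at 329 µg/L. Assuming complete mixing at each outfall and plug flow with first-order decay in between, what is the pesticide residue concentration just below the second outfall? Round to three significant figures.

49.5 µg/L

After mixing, C = (3.700·0.09600 + 0.6300·201.0) / 4.330 = 127.0/4.330 = 29.33 µg/L; combined flow 4.330 m³/s.
Travel time t = 13.6·1000 / 0.21 = 64760 s = 17.99 h.
Applying C = C₀e^(−kt): 29.33 × 0.9387 = 27.53 µg/L.
At the second outfall, C = (4.330·27.53 + 0.3400·329.0) / (4.330 + 0.3400) = 49.48 µg/L.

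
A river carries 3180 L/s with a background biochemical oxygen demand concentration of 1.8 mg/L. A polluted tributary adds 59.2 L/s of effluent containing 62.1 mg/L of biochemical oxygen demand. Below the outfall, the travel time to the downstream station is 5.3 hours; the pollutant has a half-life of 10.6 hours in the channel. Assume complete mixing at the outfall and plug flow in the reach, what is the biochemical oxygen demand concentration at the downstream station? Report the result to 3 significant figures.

Mass balance: C = (3180·1.800 + 59.20·62.10) / 3239 = 9400/3239 = 2.902 mg/L.
Half-life 10.6 h → k = ln 2 / 10.6 = 0.06539 h⁻¹ = 1.569 d⁻¹.
Applying C = C₀e^(−kt): 2.902 × 0.7071 = 2.052 mg/L.

2.05 mg/L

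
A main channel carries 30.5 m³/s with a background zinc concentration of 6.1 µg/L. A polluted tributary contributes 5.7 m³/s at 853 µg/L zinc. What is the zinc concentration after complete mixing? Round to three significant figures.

139 µg/L

After mixing, C = (30.50·6.100 + 5.700·853.0) / 36.20 = 5048/36.20 = 139.5 µg/L.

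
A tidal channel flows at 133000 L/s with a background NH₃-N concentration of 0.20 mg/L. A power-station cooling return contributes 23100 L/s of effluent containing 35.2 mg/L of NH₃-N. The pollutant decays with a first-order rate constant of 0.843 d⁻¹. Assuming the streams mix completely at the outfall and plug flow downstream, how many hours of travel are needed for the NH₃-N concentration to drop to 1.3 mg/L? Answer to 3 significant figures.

Flow-weighted average: C = (133000·0.2000 + 23100·35.20) / 156100 = 839700/156100 = 5.379 mg/L.
5.379·exp(−k·t) = 1.3 → t = ln(5.379/1.3)/k = 145600 s = 40.43 h.

40.4 h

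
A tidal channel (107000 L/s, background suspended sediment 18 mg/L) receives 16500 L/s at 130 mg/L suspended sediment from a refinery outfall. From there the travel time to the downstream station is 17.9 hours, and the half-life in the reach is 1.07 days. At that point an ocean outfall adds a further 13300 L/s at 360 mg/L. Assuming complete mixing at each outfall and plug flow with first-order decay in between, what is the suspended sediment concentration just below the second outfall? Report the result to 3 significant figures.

53.4 mg/L

Flow-weighted average: C = (107000·18.00 + 16500·130.0) / 123500 = 4071000/123500 = 32.96 mg/L; combined flow 123500 L/s.
Half-life 1.07 d → k = ln 2 / 1.07 = 0.6478 d⁻¹.
Applying C = C₀e^(−kt): 32.96 × 0.6168 = 20.33 mg/L.
Second outfall: C = (123500·20.33 + 13300·360.0)/136800 = 53.36 mg/L.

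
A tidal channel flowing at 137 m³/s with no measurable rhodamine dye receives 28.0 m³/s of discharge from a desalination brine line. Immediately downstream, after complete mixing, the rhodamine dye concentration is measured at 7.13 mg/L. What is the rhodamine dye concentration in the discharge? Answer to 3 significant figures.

Mass balance: 137.0·0 + 28.00·Cₑ = 165.0·7.130
→ Cₑ = (165.0·7.130 − 137.0·0) / 28.00 = 42.02 mg/L.

42.0 mg/L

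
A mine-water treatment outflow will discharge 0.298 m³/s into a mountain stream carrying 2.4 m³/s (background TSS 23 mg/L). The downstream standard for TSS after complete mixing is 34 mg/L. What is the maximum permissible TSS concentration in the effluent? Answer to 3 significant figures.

At the limit, (Qr·Cr + Qe·Cₑ)/(Qr + Qe) = 34:
Cₑ = (2.698·34 − 2.400·23.00) / 0.2980 = 122.6 mg/L.

123 mg/L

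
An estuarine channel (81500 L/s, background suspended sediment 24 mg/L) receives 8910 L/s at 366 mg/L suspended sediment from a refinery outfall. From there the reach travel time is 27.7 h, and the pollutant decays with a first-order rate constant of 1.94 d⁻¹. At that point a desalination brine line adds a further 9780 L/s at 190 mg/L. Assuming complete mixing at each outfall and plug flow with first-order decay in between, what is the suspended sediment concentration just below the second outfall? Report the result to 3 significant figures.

After mixing, C = (81500·24.00 + 8910·366.0) / 90410 = 5217000/90410 = 57.70 mg/L; combined flow 90410 L/s.
Applying C = C₀e^(−kt): 57.70 × 0.1066 = 6.149 mg/L.
Second outfall: C = (90410·6.149 + 9780·190.0)/100200 = 24.10 mg/L.

24.1 mg/L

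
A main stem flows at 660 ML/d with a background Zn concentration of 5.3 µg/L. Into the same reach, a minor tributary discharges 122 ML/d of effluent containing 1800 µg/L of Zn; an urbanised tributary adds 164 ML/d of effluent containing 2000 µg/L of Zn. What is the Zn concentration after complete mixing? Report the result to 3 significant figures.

583 µg/L

Mass balance: C = (660.0·5.300 + 122.0·1800 + 164.0·2000) / 946.0 = 551100/946.0 = 582.6 µg/L.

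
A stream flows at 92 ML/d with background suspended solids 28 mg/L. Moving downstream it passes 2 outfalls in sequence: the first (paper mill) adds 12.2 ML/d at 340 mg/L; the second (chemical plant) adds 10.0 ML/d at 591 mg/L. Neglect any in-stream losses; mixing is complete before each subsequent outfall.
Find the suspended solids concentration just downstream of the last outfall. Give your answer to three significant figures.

111 mg/L

After outfall 1: Q = 92.00 + 12.20 = 104.2 ML/d; C = (92.00·28.00 + 12.20·340.0)/104.2 = 64.53 mg/L.
After outfall 2: Q = 104.2 + 10.00 = 114.2 ML/d; C = (104.2·64.53 + 10.00·591.0)/114.2 = 110.6 mg/L.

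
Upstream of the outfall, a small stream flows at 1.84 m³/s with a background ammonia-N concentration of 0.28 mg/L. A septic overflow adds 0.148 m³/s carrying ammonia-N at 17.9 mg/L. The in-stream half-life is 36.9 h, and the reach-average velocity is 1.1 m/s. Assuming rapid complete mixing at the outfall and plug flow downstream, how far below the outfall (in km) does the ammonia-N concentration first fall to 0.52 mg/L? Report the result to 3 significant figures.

After mixing, C = (1.840·0.2800 + 0.1480·17.90) / 1.988 = 3.164/1.988 = 1.592 mg/L.
Half-life 36.9 h → k = ln 2 / 36.9 = 0.01878 h⁻¹ = 0.4508 d⁻¹.
Set 1.592·exp(−k·t) = 0.52 → t = ln(1.592/0.52)/k = 214400 s = 59.56 h.
Distance = v·t = 1.1·214400 = 235800 m = 235.8 km.

236 km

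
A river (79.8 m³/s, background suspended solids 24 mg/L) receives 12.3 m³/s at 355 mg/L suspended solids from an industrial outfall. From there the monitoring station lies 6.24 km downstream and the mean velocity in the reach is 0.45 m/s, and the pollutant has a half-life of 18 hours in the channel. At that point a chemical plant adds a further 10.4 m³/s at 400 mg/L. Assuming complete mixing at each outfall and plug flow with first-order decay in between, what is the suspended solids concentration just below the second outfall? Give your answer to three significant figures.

93.4 mg/L

Mass balance: C = (79.80·24.00 + 12.30·355.0) / 92.10 = 6282/92.10 = 68.21 mg/L; combined flow 92.10 m³/s.
Travel time t = 6.24·1000 / 0.45 = 13870 s = 3.852 h.
Half-life 18 h → k = ln 2 / 18 = 0.03851 h⁻¹ = 0.9242 d⁻¹.
After decay, C = 68.21 × e^(−kt) = 68.21 × 0.8621 = 58.80 mg/L.
Second outfall: C = (92.10·58.80 + 10.40·400.0)/102.5 = 93.42 mg/L.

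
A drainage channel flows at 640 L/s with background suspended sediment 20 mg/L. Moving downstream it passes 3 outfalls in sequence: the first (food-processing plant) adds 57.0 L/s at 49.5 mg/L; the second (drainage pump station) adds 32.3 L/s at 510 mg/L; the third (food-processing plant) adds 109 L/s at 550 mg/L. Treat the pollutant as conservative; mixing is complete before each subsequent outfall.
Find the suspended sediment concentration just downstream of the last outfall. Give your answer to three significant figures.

Outfall 1: combined Q = 697.0 L/s; C = (640.0·20.00 + 57.00·49.50)/697.0 = 22.41 mg/L.
Outfall 2: combined Q = 729.3 L/s; C = (697.0·22.41 + 32.30·510.0)/729.3 = 44.01 mg/L.
Outfall 3: combined Q = 838.3 L/s; C = (729.3·44.01 + 109.0·550.0)/838.3 = 109.8 mg/L.

110 mg/L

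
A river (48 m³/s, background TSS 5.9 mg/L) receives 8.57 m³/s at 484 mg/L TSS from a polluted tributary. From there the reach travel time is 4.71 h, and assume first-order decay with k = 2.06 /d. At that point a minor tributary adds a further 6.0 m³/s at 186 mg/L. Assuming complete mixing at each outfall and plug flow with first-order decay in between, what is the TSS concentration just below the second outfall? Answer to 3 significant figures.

65.1 mg/L

Mixed concentration C = ΣQC/ΣQ = (48.00·5.900 + 8.570·484.0) / 56.57 = 4431/56.57 = 78.33 mg/L; combined flow 56.57 m³/s.
Applying C = C₀e^(−kt): 78.33 × 0.6675 = 52.28 mg/L.
Second outfall: C = (56.57·52.28 + 6.000·186.0)/62.57 = 65.10 mg/L.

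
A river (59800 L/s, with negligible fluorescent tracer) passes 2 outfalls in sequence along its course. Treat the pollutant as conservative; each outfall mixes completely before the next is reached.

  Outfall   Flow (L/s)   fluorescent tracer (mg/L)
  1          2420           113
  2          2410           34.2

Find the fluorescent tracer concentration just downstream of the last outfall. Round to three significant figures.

After outfall 1: Q = 59800 + 2420 = 62220 L/s; C = (59800·0 + 2420·113.0)/62220 = 4.395 mg/L.
After outfall 2: Q = 62220 + 2410 = 64630 L/s; C = (62220·4.395 + 2410·34.20)/64630 = 5.506 mg/L.

5.51 mg/L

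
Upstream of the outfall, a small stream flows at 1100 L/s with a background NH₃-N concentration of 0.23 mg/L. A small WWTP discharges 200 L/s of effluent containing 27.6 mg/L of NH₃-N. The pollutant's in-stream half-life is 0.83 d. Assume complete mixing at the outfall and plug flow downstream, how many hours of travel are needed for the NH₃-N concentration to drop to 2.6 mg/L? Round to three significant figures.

15.4 h

Flow-weighted average: C = (1100·0.2300 + 200.0·27.60) / 1300 = 5773/1300 = 4.441 mg/L.
Half-life 0.83 d → k = ln 2 / 0.83 = 0.8351 d⁻¹.
4.441·exp(−k·t) = 2.6 → t = ln(4.441/2.6)/k = 55380 s = 15.38 h.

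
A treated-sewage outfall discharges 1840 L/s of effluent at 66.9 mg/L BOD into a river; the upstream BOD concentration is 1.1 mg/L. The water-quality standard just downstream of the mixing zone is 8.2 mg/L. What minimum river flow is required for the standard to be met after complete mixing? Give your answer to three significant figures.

Set C_mix = 8.2: (Q·1.100 + 1840·66.90) / (Q + 1840) = 8.2
→ Q = 1840·(66.90 − 8.2)/(8.2 − 1.100) = 15210 L/s.

15200 L/s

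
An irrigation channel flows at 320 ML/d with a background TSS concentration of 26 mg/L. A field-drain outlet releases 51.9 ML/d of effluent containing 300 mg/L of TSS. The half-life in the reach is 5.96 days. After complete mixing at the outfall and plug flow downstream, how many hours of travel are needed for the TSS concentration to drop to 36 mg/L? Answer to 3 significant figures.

Conservation of mass: C = (320.0·26.00 + 51.90·300.0) / 371.9 = 23890/371.9 = 64.24 mg/L.
Half-life 5.96 d → k = ln 2 / 5.96 = 0.1163 d⁻¹.
64.24·exp(−k·t) = 36 → t = ln(64.24/36)/k = 430200 s = 119.5 h.

119 h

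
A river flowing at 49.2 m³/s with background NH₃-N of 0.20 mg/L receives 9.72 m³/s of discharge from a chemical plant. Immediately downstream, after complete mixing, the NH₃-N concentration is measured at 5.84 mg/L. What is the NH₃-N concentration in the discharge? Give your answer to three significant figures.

34.4 mg/L

Mass balance: 49.20·0.2000 + 9.720·Cₑ = 58.92·5.840
→ Cₑ = (58.92·5.840 − 49.20·0.2000) / 9.720 = 34.39 mg/L.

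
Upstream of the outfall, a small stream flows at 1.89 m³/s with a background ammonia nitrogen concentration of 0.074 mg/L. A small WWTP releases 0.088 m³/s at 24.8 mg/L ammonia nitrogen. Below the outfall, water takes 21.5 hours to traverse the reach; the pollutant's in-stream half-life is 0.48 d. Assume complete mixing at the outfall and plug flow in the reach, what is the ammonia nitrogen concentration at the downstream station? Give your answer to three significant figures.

Conservation of mass: C = (1.890·0.07400 + 0.08800·24.80) / 1.978 = 2.322/1.978 = 1.174 mg/L.
Half-life 0.48 d → k = ln 2 / 0.48 = 1.444 d⁻¹.
Decay over the reach: 1.174·exp(−kt) = 1.174·0.2743 = 0.3220 mg/L.

0.322 mg/L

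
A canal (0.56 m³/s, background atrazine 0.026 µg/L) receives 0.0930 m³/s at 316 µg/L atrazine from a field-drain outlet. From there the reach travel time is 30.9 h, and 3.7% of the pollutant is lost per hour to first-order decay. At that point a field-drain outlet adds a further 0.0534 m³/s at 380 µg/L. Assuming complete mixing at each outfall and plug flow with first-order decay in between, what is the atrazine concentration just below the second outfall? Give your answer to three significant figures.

Flow-weighted average: C = (0.5600·0.02600 + 0.09300·316.0) / 0.6530 = 29.40/0.6530 = 45.03 µg/L; combined flow 0.6530 m³/s.
3.7%/h lost → k = −ln(1 − 0.037) = 0.03770 h⁻¹.
After decay, C = 45.03 × e^(−kt) = 45.03 × 0.3119 = 14.05 µg/L.
Second outfall: C = (0.6530·14.05 + 0.05340·380.0)/0.7064 = 41.71 µg/L.

41.7 µg/L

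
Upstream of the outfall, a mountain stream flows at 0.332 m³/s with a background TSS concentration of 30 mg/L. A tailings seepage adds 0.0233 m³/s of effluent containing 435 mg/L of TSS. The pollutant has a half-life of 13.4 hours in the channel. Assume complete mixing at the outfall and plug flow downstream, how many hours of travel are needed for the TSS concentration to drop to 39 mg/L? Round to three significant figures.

Mixed concentration C = ΣQC/ΣQ = (0.3320·30.00 + 0.02330·435.0) / 0.3553 = 20.10/0.3553 = 56.56 mg/L.
Half-life 13.4 h → k = ln 2 / 13.4 = 0.05173 h⁻¹ = 1.241 d⁻¹.
56.56·exp(−k·t) = 39 → t = ln(56.56/39)/k = 25870 s = 7.186 h.

7.19 h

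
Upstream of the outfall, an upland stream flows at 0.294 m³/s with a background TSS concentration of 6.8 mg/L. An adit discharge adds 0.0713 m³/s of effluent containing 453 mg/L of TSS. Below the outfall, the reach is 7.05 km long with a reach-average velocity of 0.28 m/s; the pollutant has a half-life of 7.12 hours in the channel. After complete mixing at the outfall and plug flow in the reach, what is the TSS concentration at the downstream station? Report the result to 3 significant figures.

Flow-weighted average: C = (0.2940·6.800 + 0.07130·453.0) / 0.3653 = 34.30/0.3653 = 93.89 mg/L.
Travel time t = 7.05·1000 / 0.28 = 25180 s = 6.994 h.
Half-life 7.12 h → k = ln 2 / 7.12 = 0.09735 h⁻¹ = 2.336 d⁻¹.
First-order decay: C = 93.89·exp(−k·t) = 93.89·0.5062 = 47.52 mg/L.

47.5 mg/L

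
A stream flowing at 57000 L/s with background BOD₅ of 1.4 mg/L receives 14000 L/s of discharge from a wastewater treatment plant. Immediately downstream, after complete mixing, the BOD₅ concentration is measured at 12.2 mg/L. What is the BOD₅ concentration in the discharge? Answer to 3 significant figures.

56.2 mg/L

Mass balance: 57000·1.400 + 14000·Cₑ = 71000·12.20
→ Cₑ = (71000·12.20 − 57000·1.400) / 14000 = 56.17 mg/L.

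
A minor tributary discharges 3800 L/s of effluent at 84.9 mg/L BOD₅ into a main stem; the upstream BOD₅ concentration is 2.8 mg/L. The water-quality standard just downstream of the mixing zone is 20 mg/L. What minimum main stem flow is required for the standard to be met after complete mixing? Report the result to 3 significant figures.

Set C_mix = 20: (Q·2.800 + 3800·84.90) / (Q + 3800) = 20
→ Q = 3800·(84.90 − 20)/(20 − 2.800) = 14340 L/s.

14300 L/s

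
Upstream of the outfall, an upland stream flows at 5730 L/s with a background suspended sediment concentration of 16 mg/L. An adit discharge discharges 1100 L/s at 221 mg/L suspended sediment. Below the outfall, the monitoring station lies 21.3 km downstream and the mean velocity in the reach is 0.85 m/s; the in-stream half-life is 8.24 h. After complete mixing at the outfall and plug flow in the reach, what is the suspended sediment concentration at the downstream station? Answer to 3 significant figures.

27.3 mg/L

After mixing, C = (5730·16.00 + 1100·221.0) / 6830 = 334800/6830 = 49.02 mg/L.
Travel time t = 21.3·1000 / 0.85 = 25060 s = 6.961 h.
Half-life 8.24 h → k = ln 2 / 8.24 = 0.08412 h⁻¹ = 2.019 d⁻¹.
Applying C = C₀e^(−kt): 49.02 × 0.5568 = 27.29 mg/L.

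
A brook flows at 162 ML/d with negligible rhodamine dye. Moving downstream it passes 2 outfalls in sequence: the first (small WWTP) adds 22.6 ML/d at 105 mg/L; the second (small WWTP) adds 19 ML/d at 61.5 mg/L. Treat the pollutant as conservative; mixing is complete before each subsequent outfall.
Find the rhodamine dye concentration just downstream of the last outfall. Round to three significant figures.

After outfall 1: Q = 162.0 + 22.60 = 184.6 ML/d; C = (162.0·0 + 22.60·105.0)/184.6 = 12.85 mg/L.
After outfall 2: Q = 184.6 + 19.00 = 203.6 ML/d; C = (184.6·12.85 + 19.00·61.50)/203.6 = 17.39 mg/L.

17.4 mg/L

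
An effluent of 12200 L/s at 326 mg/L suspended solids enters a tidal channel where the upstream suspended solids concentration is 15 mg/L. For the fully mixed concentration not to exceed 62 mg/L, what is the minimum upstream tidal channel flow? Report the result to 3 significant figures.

68500 L/s

Set C_mix = 62: (Q·15.00 + 12200·326.0) / (Q + 12200) = 62
→ Q = 12200·(326.0 − 62)/(62 − 15.00) = 68530 L/s.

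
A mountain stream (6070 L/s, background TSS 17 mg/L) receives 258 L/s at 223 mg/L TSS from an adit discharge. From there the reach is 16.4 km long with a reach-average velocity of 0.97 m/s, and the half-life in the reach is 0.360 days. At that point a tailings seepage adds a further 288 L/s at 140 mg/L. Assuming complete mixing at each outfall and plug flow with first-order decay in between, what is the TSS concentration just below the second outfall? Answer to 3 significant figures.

After mixing, C = (6070·17.00 + 258.0·223.0) / 6328 = 160700/6328 = 25.40 mg/L; combined flow 6328 L/s.
Travel time t = 16.4·1000 / 0.97 = 16910 s = 4.696 h.
Half-life 0.360 d → k = ln 2 / 0.360 = 1.925 d⁻¹.
Applying C = C₀e^(−kt): 25.40 × 0.6861 = 17.43 mg/L.
At the second outfall, C = (6328·17.43 + 288.0·140.0) / (6328 + 288.0) = 22.76 mg/L.

22.8 mg/L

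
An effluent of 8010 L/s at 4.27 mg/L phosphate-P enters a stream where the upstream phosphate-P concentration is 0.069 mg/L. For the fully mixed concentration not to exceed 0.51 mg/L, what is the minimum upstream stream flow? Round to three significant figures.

Set C_mix = 0.51: (Q·0.06900 + 8010·4.270) / (Q + 8010) = 0.51
→ Q = 8010·(4.270 − 0.51)/(0.51 − 0.06900) = 68290 L/s.

68300 L/s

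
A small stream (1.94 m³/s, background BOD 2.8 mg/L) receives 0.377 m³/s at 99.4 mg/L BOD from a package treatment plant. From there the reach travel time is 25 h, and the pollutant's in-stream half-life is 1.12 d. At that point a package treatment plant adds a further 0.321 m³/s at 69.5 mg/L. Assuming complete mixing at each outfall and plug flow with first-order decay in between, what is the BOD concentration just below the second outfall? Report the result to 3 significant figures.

Conservation of mass: C = (1.940·2.800 + 0.3770·99.40) / 2.317 = 42.91/2.317 = 18.52 mg/L; combined flow 2.317 m³/s.
Half-life 1.12 d → k = ln 2 / 1.12 = 0.6189 d⁻¹.
Applying C = C₀e^(−kt): 18.52 × 0.5248 = 9.719 mg/L.
Second outfall: C = (2.317·9.719 + 0.3210·69.50)/2.638 = 16.99 mg/L.

17.0 mg/L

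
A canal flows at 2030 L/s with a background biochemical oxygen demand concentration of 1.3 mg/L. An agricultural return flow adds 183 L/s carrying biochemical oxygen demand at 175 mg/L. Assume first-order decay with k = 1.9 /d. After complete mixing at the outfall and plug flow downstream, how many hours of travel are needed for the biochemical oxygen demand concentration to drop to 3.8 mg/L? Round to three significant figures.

17.9 h

After mixing, C = (2030·1.300 + 183.0·175.0) / 2213 = 34660/2213 = 15.66 mg/L.
15.66·exp(−k·t) = 3.8 → t = ln(15.66/3.8)/k = 64410 s = 17.89 h.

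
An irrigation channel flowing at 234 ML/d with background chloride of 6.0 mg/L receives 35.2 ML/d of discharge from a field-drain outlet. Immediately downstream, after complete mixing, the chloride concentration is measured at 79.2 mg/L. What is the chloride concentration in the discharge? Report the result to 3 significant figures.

Mass balance: 234.0·6.000 + 35.20·Cₑ = 269.2·79.20
→ Cₑ = (269.2·79.20 − 234.0·6.000) / 35.20 = 565.8 mg/L.

566 mg/L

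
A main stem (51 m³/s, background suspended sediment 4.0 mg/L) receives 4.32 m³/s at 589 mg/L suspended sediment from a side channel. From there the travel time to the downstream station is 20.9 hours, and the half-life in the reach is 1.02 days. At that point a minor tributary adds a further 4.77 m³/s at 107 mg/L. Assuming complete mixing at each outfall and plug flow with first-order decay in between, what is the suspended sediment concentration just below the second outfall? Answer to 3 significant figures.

33.8 mg/L

Mass balance: C = (51.00·4.000 + 4.320·589.0) / 55.32 = 2748/55.32 = 49.68 mg/L; combined flow 55.32 m³/s.
Half-life 1.02 d → k = ln 2 / 1.02 = 0.6796 d⁻¹.
Applying C = C₀e^(−kt): 49.68 × 0.5533 = 27.49 mg/L.
Second outfall: C = (55.32·27.49 + 4.770·107.0)/60.09 = 33.80 mg/L.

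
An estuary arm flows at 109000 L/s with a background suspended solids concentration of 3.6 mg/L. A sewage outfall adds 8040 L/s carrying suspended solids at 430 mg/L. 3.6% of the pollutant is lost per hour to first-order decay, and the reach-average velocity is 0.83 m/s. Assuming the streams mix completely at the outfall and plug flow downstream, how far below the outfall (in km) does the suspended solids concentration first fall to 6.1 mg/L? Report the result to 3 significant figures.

Conservation of mass: C = (109000·3.600 + 8040·430.0) / 117000 = 3850000/117000 = 32.89 mg/L.
3.6%/h lost → k = −ln(1 − 0.036) = 0.03666 h⁻¹.
Set 32.89·exp(−k·t) = 6.1 → t = ln(32.89/6.1)/k = 165400 s = 45.96 h.
Distance = v·t = 0.83·165400 = 137300 m = 137.3 km.

137 km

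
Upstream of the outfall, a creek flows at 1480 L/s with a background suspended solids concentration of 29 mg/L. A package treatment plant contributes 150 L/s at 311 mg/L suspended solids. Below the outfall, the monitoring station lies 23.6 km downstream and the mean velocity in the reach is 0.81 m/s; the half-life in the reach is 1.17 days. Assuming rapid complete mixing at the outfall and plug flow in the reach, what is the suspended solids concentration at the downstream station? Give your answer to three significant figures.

Flow-weighted average: C = (1480·29.00 + 150.0·311.0) / 1630 = 89570/1630 = 54.95 mg/L.
Travel time t = 23.6·1000 / 0.81 = 29140 s = 8.093 h.
Half-life 1.17 d → k = ln 2 / 1.17 = 0.5924 d⁻¹.
First-order decay: C = 54.95·exp(−k·t) = 54.95·0.8189 = 45.00 mg/L.

45.0 mg/L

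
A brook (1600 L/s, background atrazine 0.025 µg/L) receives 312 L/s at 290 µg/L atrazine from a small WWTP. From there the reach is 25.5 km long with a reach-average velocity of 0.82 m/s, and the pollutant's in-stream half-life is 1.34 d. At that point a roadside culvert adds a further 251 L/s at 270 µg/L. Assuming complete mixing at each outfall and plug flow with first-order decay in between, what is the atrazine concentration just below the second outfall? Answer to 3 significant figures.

Flow-weighted average: C = (1600·0.02500 + 312.0·290.0) / 1912 = 90520/1912 = 47.34 µg/L; combined flow 1912 L/s.
Travel time t = 25.5·1000 / 0.82 = 31100 s = 8.638 h.
Half-life 1.34 d → k = ln 2 / 1.34 = 0.5173 d⁻¹.
First-order decay: C = 47.34·exp(−k·t) = 47.34·0.8301 = 39.30 µg/L.
At the second outfall, C = (1912·39.30 + 251.0·270.0) / (1912 + 251.0) = 66.07 µg/L.

66.1 µg/L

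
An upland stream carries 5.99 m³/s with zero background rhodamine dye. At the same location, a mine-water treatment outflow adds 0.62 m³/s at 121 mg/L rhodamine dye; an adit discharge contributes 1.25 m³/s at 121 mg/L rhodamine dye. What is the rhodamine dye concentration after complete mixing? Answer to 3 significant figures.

28.8 mg/L

Conservation of mass: C = (5.990·0 + 0.6200·121.0 + 1.250·121.0) / 7.860 = 226.3/7.860 = 28.79 mg/L.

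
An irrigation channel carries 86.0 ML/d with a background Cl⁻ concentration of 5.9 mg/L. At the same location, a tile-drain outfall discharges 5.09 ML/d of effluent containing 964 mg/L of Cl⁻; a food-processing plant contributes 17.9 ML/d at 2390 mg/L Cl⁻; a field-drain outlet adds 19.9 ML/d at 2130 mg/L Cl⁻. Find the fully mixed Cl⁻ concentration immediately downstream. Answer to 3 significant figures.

After mixing, C = (86.00·5.900 + 5.090·964.0 + 17.90·2390 + 19.90·2130) / 128.9 = 90580/128.9 = 702.8 mg/L.

703 mg/L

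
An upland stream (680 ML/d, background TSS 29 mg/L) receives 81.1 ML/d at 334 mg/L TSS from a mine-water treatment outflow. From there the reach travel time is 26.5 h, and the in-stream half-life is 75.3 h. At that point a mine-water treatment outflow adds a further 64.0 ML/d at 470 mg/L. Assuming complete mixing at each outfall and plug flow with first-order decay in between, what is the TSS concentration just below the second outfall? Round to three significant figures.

Flow-weighted average: C = (680.0·29.00 + 81.10·334.0) / 761.1 = 46810/761.1 = 61.50 mg/L; combined flow 761.1 ML/d.
Half-life 75.3 h → k = ln 2 / 75.3 = 0.009205 h⁻¹ = 0.2209 d⁻¹.
After decay, C = 61.50 × e^(−kt) = 61.50 × 0.7835 = 48.19 mg/L.
Second outfall: C = (761.1·48.19 + 64.00·470.0)/825.1 = 80.91 mg/L.

80.9 mg/L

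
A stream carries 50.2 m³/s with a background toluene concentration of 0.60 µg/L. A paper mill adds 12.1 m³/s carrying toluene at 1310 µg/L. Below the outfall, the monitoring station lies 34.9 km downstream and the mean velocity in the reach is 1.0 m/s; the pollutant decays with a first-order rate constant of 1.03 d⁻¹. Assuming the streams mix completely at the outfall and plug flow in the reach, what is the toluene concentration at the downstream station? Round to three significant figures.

Conservation of mass: C = (50.20·0.6000 + 12.10·1310) / 62.30 = 15880/62.30 = 254.9 µg/L.
Travel time t = 34.9·1000 / 1.0 = 34900 s = 9.694 h.
First-order decay: C = 254.9·exp(−k·t) = 254.9·0.6596 = 168.2 µg/L.

168 µg/L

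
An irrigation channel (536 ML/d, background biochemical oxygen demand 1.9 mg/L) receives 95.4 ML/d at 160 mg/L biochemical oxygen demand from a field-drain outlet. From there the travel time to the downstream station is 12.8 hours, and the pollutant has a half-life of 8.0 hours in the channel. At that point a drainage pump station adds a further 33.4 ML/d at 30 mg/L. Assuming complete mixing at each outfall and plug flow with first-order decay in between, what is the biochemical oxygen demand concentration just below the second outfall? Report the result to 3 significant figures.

9.59 mg/L

Conservation of mass: C = (536.0·1.900 + 95.40·160.0) / 631.4 = 16280/631.4 = 25.79 mg/L; combined flow 631.4 ML/d.
Half-life 8.0 h → k = ln 2 / 8.0 = 0.08664 h⁻¹ = 2.079 d⁻¹.
After decay, C = 25.79 × e^(−kt) = 25.79 × 0.3299 = 8.507 mg/L.
Second outfall: C = (631.4·8.507 + 33.40·30.00)/664.8 = 9.587 mg/L.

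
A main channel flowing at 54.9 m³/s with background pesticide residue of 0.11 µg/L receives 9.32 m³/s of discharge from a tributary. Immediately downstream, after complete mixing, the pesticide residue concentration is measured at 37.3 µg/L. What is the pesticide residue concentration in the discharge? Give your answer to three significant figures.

256 µg/L

Mass balance: 54.90·0.1100 + 9.320·Cₑ = 64.22·37.30
→ Cₑ = (64.22·37.30 − 54.90·0.1100) / 9.320 = 256.4 µg/L.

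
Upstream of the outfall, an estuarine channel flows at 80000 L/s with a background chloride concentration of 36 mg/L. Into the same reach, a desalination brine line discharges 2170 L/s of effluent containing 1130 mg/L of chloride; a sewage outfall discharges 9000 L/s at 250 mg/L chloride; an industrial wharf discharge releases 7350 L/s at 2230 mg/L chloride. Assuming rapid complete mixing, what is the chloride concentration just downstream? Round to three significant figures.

243 mg/L

Mixed concentration C = ΣQC/ΣQ = (80000·36.00 + 2170·1130 + 9000·250.0 + 7350·2230) / 98520 = 23970000/98520 = 243.3 mg/L.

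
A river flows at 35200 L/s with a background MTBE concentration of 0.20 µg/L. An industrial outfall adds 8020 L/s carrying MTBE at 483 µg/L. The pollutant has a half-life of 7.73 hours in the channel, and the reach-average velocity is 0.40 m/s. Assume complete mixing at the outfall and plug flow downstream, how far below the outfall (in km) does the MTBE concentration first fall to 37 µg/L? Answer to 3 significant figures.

Flow-weighted average: C = (35200·0.2000 + 8020·483.0) / 43220 = 3881000/43220 = 89.79 µg/L.
Half-life 7.73 h → k = ln 2 / 7.73 = 0.08967 h⁻¹ = 2.152 d⁻¹.
Set 89.79·exp(−k·t) = 37 → t = ln(89.79/37)/k = 35590 s = 9.887 h.
Distance = v·t = 0.40·35590 = 14240 m = 14.24 km.

14.2 km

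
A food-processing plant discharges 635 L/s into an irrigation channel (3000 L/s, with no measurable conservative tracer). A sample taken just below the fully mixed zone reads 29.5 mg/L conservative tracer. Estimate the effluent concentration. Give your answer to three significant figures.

169 mg/L

Mass balance: 3000·0 + 635.0·Cₑ = 3635·29.50
→ Cₑ = (3635·29.50 − 3000·0) / 635.0 = 168.9 mg/L.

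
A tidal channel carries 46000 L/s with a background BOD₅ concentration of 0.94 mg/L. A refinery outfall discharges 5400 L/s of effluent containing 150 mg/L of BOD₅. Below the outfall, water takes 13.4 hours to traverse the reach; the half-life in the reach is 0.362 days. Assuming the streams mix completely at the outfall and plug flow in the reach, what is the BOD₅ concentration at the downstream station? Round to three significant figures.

5.70 mg/L

Flow-weighted average: C = (46000·0.9400 + 5400·150.0) / 51400 = 853200/51400 = 16.60 mg/L.
Half-life 0.362 d → k = ln 2 / 0.362 = 1.915 d⁻¹.
After decay, C = 16.60 × e^(−kt) = 16.60 × 0.3433 = 5.699 mg/L.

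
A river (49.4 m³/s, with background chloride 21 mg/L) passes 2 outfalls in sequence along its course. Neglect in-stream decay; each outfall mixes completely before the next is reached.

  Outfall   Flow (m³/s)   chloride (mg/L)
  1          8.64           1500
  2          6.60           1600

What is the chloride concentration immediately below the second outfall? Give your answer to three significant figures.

After outfall 1: Q = 49.40 + 8.640 = 58.04 m³/s; C = (49.40·21.00 + 8.640·1500)/58.04 = 241.2 mg/L.
After outfall 2: Q = 58.04 + 6.600 = 64.64 m³/s; C = (58.04·241.2 + 6.600·1600)/64.64 = 379.9 mg/L.

380 mg/L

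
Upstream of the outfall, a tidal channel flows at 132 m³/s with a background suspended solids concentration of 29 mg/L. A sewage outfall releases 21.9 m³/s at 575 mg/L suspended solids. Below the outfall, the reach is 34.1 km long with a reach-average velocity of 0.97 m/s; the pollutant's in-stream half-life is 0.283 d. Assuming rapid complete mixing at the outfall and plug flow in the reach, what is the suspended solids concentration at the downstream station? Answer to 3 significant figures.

Conservation of mass: C = (132.0·29.00 + 21.90·575.0) / 153.9 = 16420/153.9 = 106.7 mg/L.
Travel time t = 34.1·1000 / 0.97 = 35150 s = 9.765 h.
Half-life 0.283 d → k = ln 2 / 0.283 = 2.449 d⁻¹.
Applying C = C₀e^(−kt): 106.7 × 0.3691 = 39.39 mg/L.

39.4 mg/L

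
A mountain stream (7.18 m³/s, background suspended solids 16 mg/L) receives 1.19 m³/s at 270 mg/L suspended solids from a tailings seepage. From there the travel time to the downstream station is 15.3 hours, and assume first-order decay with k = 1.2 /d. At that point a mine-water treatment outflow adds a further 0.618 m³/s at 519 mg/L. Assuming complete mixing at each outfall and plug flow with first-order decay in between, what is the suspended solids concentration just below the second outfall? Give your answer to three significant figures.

58.3 mg/L

Conservation of mass: C = (7.180·16.00 + 1.190·270.0) / 8.370 = 436.2/8.370 = 52.11 mg/L; combined flow 8.370 m³/s.
After decay, C = 52.11 × e^(−kt) = 52.11 × 0.4653 = 24.25 mg/L.
Second outfall: C = (8.370·24.25 + 0.6180·519.0)/8.988 = 58.27 mg/L.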